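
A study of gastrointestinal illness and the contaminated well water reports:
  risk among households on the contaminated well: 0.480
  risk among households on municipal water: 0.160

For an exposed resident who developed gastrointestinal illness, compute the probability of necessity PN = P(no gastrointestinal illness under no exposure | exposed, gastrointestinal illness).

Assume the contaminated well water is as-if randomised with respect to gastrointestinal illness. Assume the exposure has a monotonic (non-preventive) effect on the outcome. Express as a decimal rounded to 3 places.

PN ≈ 0.667

Let p₁ = 0.48, p₀ = 0.16.
Under exogeneity and monotonicity, PN = (p₁ − p₀) / p₁.
PN = (0.48 − 0.16) / 0.48 = 0.32 / 0.48 ≈ 0.6667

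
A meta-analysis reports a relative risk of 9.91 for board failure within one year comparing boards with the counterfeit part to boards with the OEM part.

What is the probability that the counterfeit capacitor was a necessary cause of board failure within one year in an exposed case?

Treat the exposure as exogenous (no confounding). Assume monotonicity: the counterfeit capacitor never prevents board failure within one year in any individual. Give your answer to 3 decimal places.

PN ≈ 0.899

Under exogeneity and monotonicity, PN = (RR − 1) / RR = 1 − 1/RR.
PN = (9.91 − 1) / 9.91 = 8.91 / 9.91 ≈ 0.8991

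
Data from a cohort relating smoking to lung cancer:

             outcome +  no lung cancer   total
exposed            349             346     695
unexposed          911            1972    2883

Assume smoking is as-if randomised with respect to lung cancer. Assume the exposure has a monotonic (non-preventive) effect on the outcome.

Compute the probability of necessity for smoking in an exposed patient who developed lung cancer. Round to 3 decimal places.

PN ≈ 0.371

p₁ = P(outcome | exposed) = 349/695 = 0.50216
p₀ = P(outcome | unexposed) = 911/2883 = 0.31599
Under exogeneity and monotonicity, PN = (p₁ − p₀)/p₁.
PN = (0.50216 − 0.31599) / 0.50216 ≈ 0.3707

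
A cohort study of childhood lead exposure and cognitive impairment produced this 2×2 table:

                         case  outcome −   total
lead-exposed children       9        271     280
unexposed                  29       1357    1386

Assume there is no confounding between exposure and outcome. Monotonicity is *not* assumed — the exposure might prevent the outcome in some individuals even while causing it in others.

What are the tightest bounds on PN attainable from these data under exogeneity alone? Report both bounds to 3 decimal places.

0.349 ≤ PN ≤ 1.000

p₁ = P(outcome | exposed) = 9/280 = 0.032143
p₀ = P(outcome | unexposed) = 29/1386 = 0.020924
Under exogeneity alone the bounds on PN are max{0,(p₁−p₀)/p₁} ≤ PN ≤ min{1,(1−p₀)/p₁}.
  lower = (p₁ − p₀)/p₁ = 0.011219 / 0.032143 ≈ 0.3490
  upper = min{1, (1 − p₀)/p₁} = 0.97908 / 0.032143 ≈ 30.4602 → capped at 1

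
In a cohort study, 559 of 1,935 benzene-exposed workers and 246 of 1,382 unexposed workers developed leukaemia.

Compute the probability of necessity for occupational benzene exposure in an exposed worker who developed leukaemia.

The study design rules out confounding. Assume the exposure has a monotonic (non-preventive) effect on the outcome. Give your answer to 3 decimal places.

PN ≈ 0.384

p₁ = P(outcome | exposed) = 559/1935 = 0.28889
p₀ = P(outcome | unexposed) = 246/1382 = 0.178
Under exogeneity and monotonicity, PN = (p₁ − p₀) / p₁.
PN = (0.28889 − 0.178) / 0.28889 = 0.11089 / 0.28889 ≈ 0.3838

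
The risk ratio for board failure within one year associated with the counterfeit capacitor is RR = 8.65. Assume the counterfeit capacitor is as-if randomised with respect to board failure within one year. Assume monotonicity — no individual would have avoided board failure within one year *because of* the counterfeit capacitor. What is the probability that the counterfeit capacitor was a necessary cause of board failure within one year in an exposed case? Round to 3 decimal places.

PN ≈ 0.884

Under exogeneity and monotonicity, PN = (RR − 1) / RR = 1 − 1/RR.
PN = (8.65 − 1) / 8.65 = 7.65 / 8.65 ≈ 0.8844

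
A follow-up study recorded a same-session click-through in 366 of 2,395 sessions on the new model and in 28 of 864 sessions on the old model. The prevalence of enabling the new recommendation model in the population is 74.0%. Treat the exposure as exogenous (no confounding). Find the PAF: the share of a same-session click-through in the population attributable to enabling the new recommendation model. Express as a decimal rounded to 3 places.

PAF ≈ 0.733

p₁ = P(outcome | exposed) = 366/2395 = 0.15282
p₀ = P(outcome | unexposed) = 28/864 = 0.032407
Overall risk P(Y=1) = π·p₁ + (1−π)·p₀ = 0.74×0.15282 + 0.26×0.032407 = 0.12151.
Under exogeneity, PAF = [P(Y=1) − p₀] / P(Y=1).
PAF = (0.12151 − 0.032407) / 0.12151 ≈ 0.7333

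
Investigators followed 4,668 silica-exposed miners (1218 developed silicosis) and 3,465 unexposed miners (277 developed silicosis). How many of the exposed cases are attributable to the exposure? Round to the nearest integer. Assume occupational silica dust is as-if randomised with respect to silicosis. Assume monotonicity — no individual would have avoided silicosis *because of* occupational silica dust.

about 845 cases

p₁ = P(outcome | exposed) = 1218/4668 = 0.26093
p₀ = P(outcome | unexposed) = 277/3465 = 0.079942
PN = (p₁ − p₀)/p₁ = (0.26093 − 0.079942) / 0.26093 ≈ 0.69362.
Attributable cases ≈ PN × (exposed cases) = 0.69362 × 1218 ≈ 844.83.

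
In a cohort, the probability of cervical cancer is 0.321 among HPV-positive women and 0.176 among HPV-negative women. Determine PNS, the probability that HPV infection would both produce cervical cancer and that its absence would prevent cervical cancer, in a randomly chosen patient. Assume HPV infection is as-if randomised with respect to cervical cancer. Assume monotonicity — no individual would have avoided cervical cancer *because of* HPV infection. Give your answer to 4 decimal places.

Let p₁ = 0.321, p₀ = 0.176.
Under exogeneity and monotonicity, PNS = p₁ − p₀.
PNS = 0.321 − 0.176 = 0.145

PNS ≈ 0.1450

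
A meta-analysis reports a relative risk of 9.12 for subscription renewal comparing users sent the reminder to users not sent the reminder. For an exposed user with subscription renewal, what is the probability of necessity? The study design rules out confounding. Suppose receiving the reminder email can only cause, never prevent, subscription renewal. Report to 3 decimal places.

PN ≈ 0.890

Under exogeneity and monotonicity, PN = (RR − 1) / RR = 1 − 1/RR.
PN = (9.12 − 1) / 9.12 = 8.12 / 9.12 ≈ 0.8904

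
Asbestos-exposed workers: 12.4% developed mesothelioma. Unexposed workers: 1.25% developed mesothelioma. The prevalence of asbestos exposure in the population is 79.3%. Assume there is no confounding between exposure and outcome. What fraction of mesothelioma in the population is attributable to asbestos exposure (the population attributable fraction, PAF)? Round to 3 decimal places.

p₁ = 0.124, p₀ = 0.0125.
Overall risk P(Y=1) = π·p₁ + (1−π)·p₀ = 0.793×0.124 + 0.207×0.0125 = 0.10092.
Under exogeneity, PAF = [P(Y=1) − p₀] / P(Y=1).
PAF = (0.10092 − 0.0125) / 0.10092 ≈ 0.8761

PAF ≈ 0.876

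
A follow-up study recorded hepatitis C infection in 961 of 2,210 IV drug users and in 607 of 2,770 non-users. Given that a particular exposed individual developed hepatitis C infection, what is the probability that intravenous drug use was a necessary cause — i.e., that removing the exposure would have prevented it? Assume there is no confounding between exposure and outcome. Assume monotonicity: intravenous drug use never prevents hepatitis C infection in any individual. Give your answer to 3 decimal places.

p₁ = P(outcome | exposed) = 961/2210 = 0.43484
p₀ = P(outcome | unexposed) = 607/2770 = 0.21913
Under exogeneity and monotonicity, PN = (p₁ − p₀) / p₁.
PN = (0.43484 − 0.21913) / 0.43484 = 0.21571 / 0.43484 ≈ 0.4961

PN ≈ 0.496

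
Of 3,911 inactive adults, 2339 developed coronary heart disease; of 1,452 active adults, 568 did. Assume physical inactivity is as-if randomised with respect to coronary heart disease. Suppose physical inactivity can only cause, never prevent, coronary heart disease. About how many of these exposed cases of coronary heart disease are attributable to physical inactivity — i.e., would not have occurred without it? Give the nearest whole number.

about 809 cases

p₁ = P(outcome | exposed) = 2339/3911 = 0.59806
p₀ = P(outcome | unexposed) = 568/1452 = 0.39118
PN = (p₁ − p₀)/p₁ = (0.59806 − 0.39118) / 0.59806 ≈ 0.34591.
Attributable cases ≈ PN × (exposed cases) = 0.34591 × 2339 ≈ 809.08.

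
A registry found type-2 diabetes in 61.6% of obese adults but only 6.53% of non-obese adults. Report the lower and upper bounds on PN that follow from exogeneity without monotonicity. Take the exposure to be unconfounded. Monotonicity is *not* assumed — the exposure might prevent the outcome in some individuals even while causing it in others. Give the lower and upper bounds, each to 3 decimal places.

p₁ = 0.616, p₀ = 0.0653.
Under exogeneity alone the bounds on PN are max{0,(p₁−p₀)/p₁} ≤ PN ≤ min{1,(1−p₀)/p₁}.
  lower = (p₁ − p₀)/p₁ = 0.5507 / 0.616 ≈ 0.8940
  upper = min{1, (1 − p₀)/p₁} = 0.9347 / 0.616 ≈ 1.5174 → capped at 1

0.894 ≤ PN ≤ 1.000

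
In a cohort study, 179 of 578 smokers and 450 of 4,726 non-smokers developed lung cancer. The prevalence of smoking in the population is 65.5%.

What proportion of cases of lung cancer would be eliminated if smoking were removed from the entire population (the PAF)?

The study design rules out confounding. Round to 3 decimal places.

PAF ≈ 0.596

p₁ = P(outcome | exposed) = 179/578 = 0.30969
p₀ = P(outcome | unexposed) = 450/4726 = 0.095218
Overall risk P(Y=1) = π·p₁ + (1−π)·p₀ = 0.655×0.30969 + 0.345×0.095218 = 0.2357.
Under exogeneity, PAF = [P(Y=1) − p₀] / P(Y=1).
PAF = (0.2357 − 0.095218) / 0.2357 ≈ 0.5960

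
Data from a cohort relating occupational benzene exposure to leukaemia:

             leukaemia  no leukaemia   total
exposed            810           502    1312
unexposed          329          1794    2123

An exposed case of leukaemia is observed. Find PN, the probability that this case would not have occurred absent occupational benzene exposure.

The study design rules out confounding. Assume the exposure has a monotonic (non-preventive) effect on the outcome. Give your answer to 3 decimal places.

p₁ = P(outcome | exposed) = 810/1312 = 0.61738
p₀ = P(outcome | unexposed) = 329/2123 = 0.15497
Under exogeneity and monotonicity, PN = (p₁ − p₀)/p₁.
PN = (0.61738 − 0.15497) / 0.61738 ≈ 0.7490

PN ≈ 0.749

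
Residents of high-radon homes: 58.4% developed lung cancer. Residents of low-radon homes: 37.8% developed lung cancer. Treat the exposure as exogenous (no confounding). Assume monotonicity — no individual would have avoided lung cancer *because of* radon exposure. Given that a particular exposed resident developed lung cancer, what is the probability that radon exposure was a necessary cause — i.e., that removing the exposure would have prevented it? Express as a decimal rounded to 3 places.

PN ≈ 0.353

p₁ = 0.584, p₀ = 0.378.
Under exogeneity and monotonicity, PN = (p₁ − p₀) / p₁.
PN = (0.584 − 0.378) / 0.584 = 0.206 / 0.584 ≈ 0.3527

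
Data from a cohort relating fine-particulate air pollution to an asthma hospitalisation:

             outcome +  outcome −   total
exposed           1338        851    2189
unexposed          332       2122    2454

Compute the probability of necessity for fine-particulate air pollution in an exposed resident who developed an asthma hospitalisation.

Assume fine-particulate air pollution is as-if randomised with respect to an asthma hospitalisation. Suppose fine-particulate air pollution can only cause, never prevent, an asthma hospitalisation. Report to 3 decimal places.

PN ≈ 0.779

p₁ = P(outcome | exposed) = 1338/2189 = 0.61124
p₀ = P(outcome | unexposed) = 332/2454 = 0.13529
Under exogeneity and monotonicity, PN = (p₁ − p₀) / p₁.
PN = (0.61124 − 0.13529) / 0.61124 = 0.47595 / 0.61124 ≈ 0.7787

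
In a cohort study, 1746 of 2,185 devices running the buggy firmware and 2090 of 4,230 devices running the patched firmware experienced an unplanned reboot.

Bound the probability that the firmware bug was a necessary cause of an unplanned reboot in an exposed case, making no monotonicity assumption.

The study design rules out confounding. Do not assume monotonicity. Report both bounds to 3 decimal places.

p₁ = P(outcome | exposed) = 1746/2185 = 0.79908
p₀ = P(outcome | unexposed) = 2090/4230 = 0.49409
Under exogeneity alone the bounds on PN are max{0,(p₁−p₀)/p₁} ≤ PN ≤ min{1,(1−p₀)/p₁}.
  lower = (p₁ − p₀)/p₁ = 0.30499 / 0.79908 ≈ 0.3817
  upper = min{1, (1 − p₀)/p₁} = 0.50591 / 0.79908 ≈ 0.6331

0.382 ≤ PN ≤ 0.633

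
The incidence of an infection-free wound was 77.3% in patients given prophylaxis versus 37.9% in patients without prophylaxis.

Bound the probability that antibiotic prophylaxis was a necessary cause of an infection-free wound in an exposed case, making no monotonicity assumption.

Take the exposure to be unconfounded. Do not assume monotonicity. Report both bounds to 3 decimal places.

p₁ = 0.773, p₀ = 0.379.
Under exogeneity alone the bounds on PN are max{0,(p₁−p₀)/p₁} ≤ PN ≤ min{1,(1−p₀)/p₁}.
  lower = (p₁ − p₀)/p₁ = 0.394 / 0.773 ≈ 0.5097
  upper = min{1, (1 − p₀)/p₁} = 0.621 / 0.773 ≈ 0.8034

0.510 ≤ PN ≤ 0.803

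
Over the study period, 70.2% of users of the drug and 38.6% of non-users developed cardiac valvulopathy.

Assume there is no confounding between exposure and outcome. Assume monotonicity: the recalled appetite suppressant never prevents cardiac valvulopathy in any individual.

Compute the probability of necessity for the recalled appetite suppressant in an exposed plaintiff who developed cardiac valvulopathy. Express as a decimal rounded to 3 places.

p₁ = 0.702, p₀ = 0.386.
Under exogeneity and monotonicity, PN = (p₁ − p₀) / p₁.
PN = (0.702 − 0.386) / 0.702 = 0.316 / 0.702 ≈ 0.4501

PN ≈ 0.450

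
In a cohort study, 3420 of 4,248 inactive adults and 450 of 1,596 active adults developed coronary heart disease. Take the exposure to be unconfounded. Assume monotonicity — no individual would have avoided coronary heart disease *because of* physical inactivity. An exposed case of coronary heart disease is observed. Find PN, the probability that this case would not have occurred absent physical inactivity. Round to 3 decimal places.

PN ≈ 0.650

p₁ = P(outcome | exposed) = 3420/4248 = 0.80508
p₀ = P(outcome | unexposed) = 450/1596 = 0.28195
Under exogeneity and monotonicity, PN = (p₁ − p₀) / p₁.
PN = (0.80508 − 0.28195) / 0.80508 = 0.52313 / 0.80508 ≈ 0.6498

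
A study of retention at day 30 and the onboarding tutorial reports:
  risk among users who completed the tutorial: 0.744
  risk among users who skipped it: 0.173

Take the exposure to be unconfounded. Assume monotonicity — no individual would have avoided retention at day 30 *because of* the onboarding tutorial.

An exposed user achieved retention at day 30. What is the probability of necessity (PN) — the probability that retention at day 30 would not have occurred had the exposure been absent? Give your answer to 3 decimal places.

PN ≈ 0.767

Let p₁ = 0.744, p₀ = 0.173.
Under exogeneity and monotonicity, PN = (p₁ − p₀) / p₁.
PN = (0.744 − 0.173) / 0.744 = 0.571 / 0.744 ≈ 0.7675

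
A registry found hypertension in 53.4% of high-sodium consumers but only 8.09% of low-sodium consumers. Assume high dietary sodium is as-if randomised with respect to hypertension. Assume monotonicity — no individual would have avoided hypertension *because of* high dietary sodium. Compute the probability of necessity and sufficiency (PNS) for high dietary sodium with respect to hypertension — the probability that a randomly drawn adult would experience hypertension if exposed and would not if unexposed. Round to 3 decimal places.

PNS ≈ 0.453

p₁ = 0.534, p₀ = 0.0809.
Under exogeneity and monotonicity, PNS = p₁ − p₀.
PNS = 0.534 − 0.0809 = 0.4531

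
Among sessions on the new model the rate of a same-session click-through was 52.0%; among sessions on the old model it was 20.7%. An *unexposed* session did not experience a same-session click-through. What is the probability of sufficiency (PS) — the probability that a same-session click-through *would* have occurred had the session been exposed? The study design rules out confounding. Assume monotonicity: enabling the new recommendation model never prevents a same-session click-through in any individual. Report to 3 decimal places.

PS ≈ 0.395

p₁ = 0.52, p₀ = 0.207.
Under exogeneity and monotonicity, PS = (p₁ − p₀) / (1 − p₀).
PS = (0.52 − 0.207) / (1 − 0.207) = 0.313 / 0.793 ≈ 0.3947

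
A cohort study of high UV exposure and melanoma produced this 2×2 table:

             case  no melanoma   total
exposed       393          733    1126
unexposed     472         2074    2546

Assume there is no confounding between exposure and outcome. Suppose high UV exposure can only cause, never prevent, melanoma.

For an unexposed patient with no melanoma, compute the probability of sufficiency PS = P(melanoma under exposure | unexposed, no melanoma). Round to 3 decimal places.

PS ≈ 0.201

p₁ = P(outcome | exposed) = 393/1126 = 0.34902
p₀ = P(outcome | unexposed) = 472/2546 = 0.18539
Under exogeneity and monotonicity, PS = (p₁ − p₀) / (1 − p₀).
PS = (0.34902 − 0.18539) / (1 − 0.18539) = 0.16363 / 0.81461 ≈ 0.2009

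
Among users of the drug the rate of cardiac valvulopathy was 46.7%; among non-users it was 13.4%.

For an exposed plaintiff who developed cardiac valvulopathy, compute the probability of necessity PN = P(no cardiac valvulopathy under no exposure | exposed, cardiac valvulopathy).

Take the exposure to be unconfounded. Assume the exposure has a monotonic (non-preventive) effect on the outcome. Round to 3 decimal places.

PN ≈ 0.713

p₁ = 0.467, p₀ = 0.134.
Under exogeneity and monotonicity, PN = (p₁ − p₀) / p₁.
PN = (0.467 − 0.134) / 0.467 = 0.333 / 0.467 ≈ 0.7131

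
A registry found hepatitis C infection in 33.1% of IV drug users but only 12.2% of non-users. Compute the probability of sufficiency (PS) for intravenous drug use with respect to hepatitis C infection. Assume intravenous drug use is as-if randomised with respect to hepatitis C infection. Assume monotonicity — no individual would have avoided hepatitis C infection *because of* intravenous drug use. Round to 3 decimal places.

PS ≈ 0.238

p₁ = 0.331, p₀ = 0.122.
Under exogeneity and monotonicity, PS = (p₁ − p₀) / (1 − p₀).
PS = (0.331 − 0.122) / (1 − 0.122) = 0.209 / 0.878 ≈ 0.2380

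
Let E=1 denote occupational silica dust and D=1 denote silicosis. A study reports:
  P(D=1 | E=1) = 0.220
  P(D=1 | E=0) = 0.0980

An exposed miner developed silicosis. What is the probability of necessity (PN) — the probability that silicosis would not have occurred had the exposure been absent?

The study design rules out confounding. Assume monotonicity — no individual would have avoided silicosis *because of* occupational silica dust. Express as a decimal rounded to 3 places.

PN ≈ 0.555

Let p₁ = 0.22, p₀ = 0.098.
Under exogeneity and monotonicity, PN = (p₁ − p₀) / p₁.
PN = (0.22 − 0.098) / 0.22 = 0.122 / 0.22 ≈ 0.5545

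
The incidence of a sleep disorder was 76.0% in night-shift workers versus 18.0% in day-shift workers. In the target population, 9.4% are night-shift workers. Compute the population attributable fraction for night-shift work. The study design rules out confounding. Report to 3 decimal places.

PAF ≈ 0.232

p₁ = 0.76, p₀ = 0.18.
Overall risk P(Y=1) = π·p₁ + (1−π)·p₀ = 0.094×0.76 + 0.906×0.18 = 0.23452.
Under exogeneity, PAF = [P(Y=1) − p₀] / P(Y=1).
PAF = (0.23452 − 0.18) / 0.23452 ≈ 0.2325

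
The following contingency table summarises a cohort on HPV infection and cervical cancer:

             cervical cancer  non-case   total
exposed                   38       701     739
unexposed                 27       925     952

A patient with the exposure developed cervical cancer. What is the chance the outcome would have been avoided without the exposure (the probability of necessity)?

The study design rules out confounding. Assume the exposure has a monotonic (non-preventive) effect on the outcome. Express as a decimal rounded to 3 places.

p₁ = P(outcome | exposed) = 38/739 = 0.051421
p₀ = P(outcome | unexposed) = 27/952 = 0.028361
Under exogeneity and monotonicity, PN = (p₁ − p₀) / p₁.
PN = (0.051421 − 0.028361) / 0.051421 = 0.023059 / 0.051421 ≈ 0.4484

PN ≈ 0.448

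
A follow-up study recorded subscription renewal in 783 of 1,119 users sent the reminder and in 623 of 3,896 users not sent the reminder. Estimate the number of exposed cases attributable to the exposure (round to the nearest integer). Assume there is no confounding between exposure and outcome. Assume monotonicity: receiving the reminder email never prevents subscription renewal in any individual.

p₁ = P(outcome | exposed) = 783/1119 = 0.69973
p₀ = P(outcome | unexposed) = 623/3896 = 0.15991
PN = (p₁ − p₀)/p₁ = (0.69973 − 0.15991) / 0.69973 ≈ 0.77147.
Attributable cases ≈ PN × (exposed cases) = 0.77147 × 783 ≈ 604.06.

about 604 cases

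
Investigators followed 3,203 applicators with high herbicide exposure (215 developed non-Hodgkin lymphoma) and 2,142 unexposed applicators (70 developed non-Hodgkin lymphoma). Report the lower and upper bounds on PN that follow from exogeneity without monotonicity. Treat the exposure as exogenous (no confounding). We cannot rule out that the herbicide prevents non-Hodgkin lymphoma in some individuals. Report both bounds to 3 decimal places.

0.513 ≤ PN ≤ 1.000

p₁ = P(outcome | exposed) = 215/3203 = 0.067125
p₀ = P(outcome | unexposed) = 70/2142 = 0.03268
Under exogeneity alone the bounds on PN are max{0,(p₁−p₀)/p₁} ≤ PN ≤ min{1,(1−p₀)/p₁}.
  lower = (p₁ − p₀)/p₁ = 0.034445 / 0.067125 ≈ 0.5131
  upper = min{1, (1 − p₀)/p₁} = 0.96732 / 0.067125 ≈ 14.4108 → capped at 1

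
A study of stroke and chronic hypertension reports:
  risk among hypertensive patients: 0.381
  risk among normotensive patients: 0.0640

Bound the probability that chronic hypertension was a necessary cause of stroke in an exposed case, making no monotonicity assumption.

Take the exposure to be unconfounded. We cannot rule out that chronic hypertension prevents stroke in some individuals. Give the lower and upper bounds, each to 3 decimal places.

Let p₁ = 0.381, p₀ = 0.064.
Under exogeneity alone the bounds on PN are max{0,(p₁−p₀)/p₁} ≤ PN ≤ min{1,(1−p₀)/p₁}.
  lower = (p₁ − p₀)/p₁ = 0.317 / 0.381 ≈ 0.8320
  upper = min{1, (1 − p₀)/p₁} = 0.936 / 0.381 ≈ 2.4567 → capped at 1

0.832 ≤ PN ≤ 1.000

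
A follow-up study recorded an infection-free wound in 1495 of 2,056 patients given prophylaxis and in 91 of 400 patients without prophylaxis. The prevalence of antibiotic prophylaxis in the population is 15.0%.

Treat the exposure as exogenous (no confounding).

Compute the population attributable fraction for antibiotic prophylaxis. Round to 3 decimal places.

PAF ≈ 0.248

p₁ = P(outcome | exposed) = 1495/2056 = 0.72714
p₀ = P(outcome | unexposed) = 91/400 = 0.2275
Overall risk P(Y=1) = π·p₁ + (1−π)·p₀ = 0.15×0.72714 + 0.85×0.2275 = 0.30245.
Under exogeneity, PAF = [P(Y=1) − p₀] / P(Y=1).
PAF = (0.30245 − 0.2275) / 0.30245 ≈ 0.2478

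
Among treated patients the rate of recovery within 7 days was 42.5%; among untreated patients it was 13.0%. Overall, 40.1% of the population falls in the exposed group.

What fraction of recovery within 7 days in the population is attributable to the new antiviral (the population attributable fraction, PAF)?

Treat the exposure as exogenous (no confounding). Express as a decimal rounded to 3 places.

PAF ≈ 0.476

p₁ = 0.425, p₀ = 0.13.
Overall risk P(Y=1) = π·p₁ + (1−π)·p₀ = 0.401×0.425 + 0.599×0.13 = 0.24829.
Under exogeneity, PAF = [P(Y=1) − p₀] / P(Y=1).
PAF = (0.24829 − 0.13) / 0.24829 ≈ 0.4764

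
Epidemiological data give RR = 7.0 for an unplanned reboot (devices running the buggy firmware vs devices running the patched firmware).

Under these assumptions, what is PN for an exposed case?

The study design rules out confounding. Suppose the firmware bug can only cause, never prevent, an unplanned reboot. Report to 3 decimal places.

Under exogeneity and monotonicity, PN = (RR − 1) / RR = 1 − 1/RR.
PN = (7.0 − 1) / 7.0 = 6 / 7.0 ≈ 0.8571

PN ≈ 0.857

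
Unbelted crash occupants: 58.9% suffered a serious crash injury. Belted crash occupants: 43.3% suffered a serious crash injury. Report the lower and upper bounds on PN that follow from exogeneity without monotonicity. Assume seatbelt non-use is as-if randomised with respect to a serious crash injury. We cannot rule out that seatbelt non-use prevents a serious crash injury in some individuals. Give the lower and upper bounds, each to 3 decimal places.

p₁ = 0.589, p₀ = 0.433.
Under exogeneity alone the bounds on PN are max{0,(p₁−p₀)/p₁} ≤ PN ≤ min{1,(1−p₀)/p₁}.
  lower = (p₁ − p₀)/p₁ = 0.156 / 0.589 ≈ 0.2649
  upper = min{1, (1 − p₀)/p₁} = 0.567 / 0.589 ≈ 0.9626

0.265 ≤ PN ≤ 0.963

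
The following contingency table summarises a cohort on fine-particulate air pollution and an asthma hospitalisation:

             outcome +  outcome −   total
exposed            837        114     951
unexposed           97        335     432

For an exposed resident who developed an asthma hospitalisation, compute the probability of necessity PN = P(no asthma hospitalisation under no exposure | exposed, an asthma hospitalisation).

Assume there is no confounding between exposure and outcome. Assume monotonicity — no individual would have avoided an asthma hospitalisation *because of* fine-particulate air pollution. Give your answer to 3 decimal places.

PN ≈ 0.745

p₁ = P(outcome | exposed) = 837/951 = 0.88013
p₀ = P(outcome | unexposed) = 97/432 = 0.22454
Under exogeneity and monotonicity, PN = (p₁ − p₀) / p₁.
PN = (0.88013 − 0.22454) / 0.88013 = 0.65559 / 0.88013 ≈ 0.7449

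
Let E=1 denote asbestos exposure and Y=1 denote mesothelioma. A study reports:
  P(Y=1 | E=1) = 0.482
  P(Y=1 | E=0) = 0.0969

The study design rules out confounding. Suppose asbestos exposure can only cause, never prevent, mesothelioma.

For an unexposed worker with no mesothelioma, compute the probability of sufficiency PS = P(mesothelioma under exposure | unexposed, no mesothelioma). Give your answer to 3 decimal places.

Let p₁ = 0.482, p₀ = 0.0969.
Under exogeneity and monotonicity, PS = (p₁ − p₀) / (1 − p₀).
PS = (0.482 − 0.0969) / (1 − 0.0969) = 0.3851 / 0.9031 ≈ 0.4264

PS ≈ 0.426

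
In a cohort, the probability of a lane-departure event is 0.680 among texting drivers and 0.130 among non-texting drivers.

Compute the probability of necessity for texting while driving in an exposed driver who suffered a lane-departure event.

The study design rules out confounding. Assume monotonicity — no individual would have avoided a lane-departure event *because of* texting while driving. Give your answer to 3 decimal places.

Let p₁ = 0.68, p₀ = 0.13.
Under exogeneity and monotonicity, PN = (p₁ − p₀) / p₁.
PN = (0.68 − 0.13) / 0.68 = 0.55 / 0.68 ≈ 0.8088

PN ≈ 0.809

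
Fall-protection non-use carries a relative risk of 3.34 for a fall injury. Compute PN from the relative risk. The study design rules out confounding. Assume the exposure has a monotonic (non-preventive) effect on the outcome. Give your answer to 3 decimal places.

Under exogeneity and monotonicity, PN = (RR − 1) / RR = 1 − 1/RR.
PN = (3.34 − 1) / 3.34 = 2.34 / 3.34 ≈ 0.7006

PN ≈ 0.701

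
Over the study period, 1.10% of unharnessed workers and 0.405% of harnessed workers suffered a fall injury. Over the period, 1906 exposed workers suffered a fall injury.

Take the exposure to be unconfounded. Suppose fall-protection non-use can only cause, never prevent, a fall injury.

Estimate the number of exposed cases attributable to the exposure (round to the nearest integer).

about 1204 cases

p₁ = 0.011, p₀ = 0.00405.
PN = (p₁ − p₀)/p₁ = (0.011 − 0.00405) / 0.011 ≈ 0.63182.
Attributable cases ≈ PN × (exposed cases) = 0.63182 × 1906 ≈ 1204.25.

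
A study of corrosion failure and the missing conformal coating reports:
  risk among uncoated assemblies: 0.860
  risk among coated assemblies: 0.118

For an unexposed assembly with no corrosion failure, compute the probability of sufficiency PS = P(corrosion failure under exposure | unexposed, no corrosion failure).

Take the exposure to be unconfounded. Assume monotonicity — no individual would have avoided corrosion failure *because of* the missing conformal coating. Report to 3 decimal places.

Let p₁ = 0.86, p₀ = 0.118.
Under exogeneity and monotonicity, PS = (p₁ − p₀) / (1 − p₀).
PS = (0.86 − 0.118) / (1 − 0.118) = 0.742 / 0.882 ≈ 0.8413

PS ≈ 0.841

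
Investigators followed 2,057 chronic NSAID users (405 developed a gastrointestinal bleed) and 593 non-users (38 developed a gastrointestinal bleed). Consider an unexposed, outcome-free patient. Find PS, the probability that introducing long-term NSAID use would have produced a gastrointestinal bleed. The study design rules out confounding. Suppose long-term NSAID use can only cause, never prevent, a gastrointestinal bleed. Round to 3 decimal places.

PS ≈ 0.142

p₁ = P(outcome | exposed) = 405/2057 = 0.19689
p₀ = P(outcome | unexposed) = 38/593 = 0.064081
Under exogeneity and monotonicity, PS = (p₁ − p₀) / (1 − p₀).
PS = (0.19689 − 0.064081) / (1 − 0.064081) = 0.13281 / 0.93592 ≈ 0.1419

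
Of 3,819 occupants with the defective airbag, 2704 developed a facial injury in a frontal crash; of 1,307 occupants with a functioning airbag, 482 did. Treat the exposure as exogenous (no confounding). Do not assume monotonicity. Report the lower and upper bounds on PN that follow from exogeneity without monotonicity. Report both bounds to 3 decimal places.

p₁ = P(outcome | exposed) = 2704/3819 = 0.70804
p₀ = P(outcome | unexposed) = 482/1307 = 0.36878
Under exogeneity alone the bounds on PN are max{0,(p₁−p₀)/p₁} ≤ PN ≤ min{1,(1−p₀)/p₁}.
  lower = (p₁ − p₀)/p₁ = 0.33926 / 0.70804 ≈ 0.4791
  upper = min{1, (1 − p₀)/p₁} = 0.63122 / 0.70804 ≈ 0.8915

0.479 ≤ PN ≤ 0.891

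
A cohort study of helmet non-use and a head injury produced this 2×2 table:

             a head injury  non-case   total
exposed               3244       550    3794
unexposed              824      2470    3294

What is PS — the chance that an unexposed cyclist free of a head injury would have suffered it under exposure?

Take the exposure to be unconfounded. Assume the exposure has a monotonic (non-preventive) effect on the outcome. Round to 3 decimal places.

p₁ = P(outcome | exposed) = 3244/3794 = 0.85503
p₀ = P(outcome | unexposed) = 824/3294 = 0.25015
Under exogeneity and monotonicity, PS = (p₁ − p₀)/(1 − p₀).
PS = (0.85503 − 0.25015) / 0.74985 ≈ 0.8067

PS ≈ 0.807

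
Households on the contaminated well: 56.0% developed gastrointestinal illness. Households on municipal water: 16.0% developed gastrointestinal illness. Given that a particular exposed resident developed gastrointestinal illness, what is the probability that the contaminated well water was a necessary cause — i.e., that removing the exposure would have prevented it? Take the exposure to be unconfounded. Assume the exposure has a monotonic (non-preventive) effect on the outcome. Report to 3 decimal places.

p₁ = 0.56, p₀ = 0.16.
Under exogeneity and monotonicity, PN = (p₁ − p₀) / p₁.
PN = (0.56 − 0.16) / 0.56 = 0.4 / 0.56 ≈ 0.7143

PN ≈ 0.714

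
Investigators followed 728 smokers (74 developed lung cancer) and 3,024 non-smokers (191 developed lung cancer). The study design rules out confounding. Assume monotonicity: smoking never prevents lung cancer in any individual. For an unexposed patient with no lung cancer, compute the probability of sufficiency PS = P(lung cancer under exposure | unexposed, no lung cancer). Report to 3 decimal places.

PS ≈ 0.041

p₁ = P(outcome | exposed) = 74/728 = 0.10165
p₀ = P(outcome | unexposed) = 191/3024 = 0.063161
Under exogeneity and monotonicity, PS = (p₁ − p₀) / (1 − p₀).
PS = (0.10165 − 0.063161) / (1 − 0.063161) = 0.038487 / 0.93684 ≈ 0.0411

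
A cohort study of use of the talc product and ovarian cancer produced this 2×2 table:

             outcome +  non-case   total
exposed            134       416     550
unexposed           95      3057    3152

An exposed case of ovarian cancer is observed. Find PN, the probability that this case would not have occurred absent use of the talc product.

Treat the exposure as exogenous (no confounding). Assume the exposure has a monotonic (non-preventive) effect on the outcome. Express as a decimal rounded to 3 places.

p₁ = P(outcome | exposed) = 134/550 = 0.24364
p₀ = P(outcome | unexposed) = 95/3152 = 0.03014
Under exogeneity and monotonicity, PN = (p₁ − p₀)/p₁.
PN = (0.24364 − 0.03014) / 0.24364 ≈ 0.8763

PN ≈ 0.876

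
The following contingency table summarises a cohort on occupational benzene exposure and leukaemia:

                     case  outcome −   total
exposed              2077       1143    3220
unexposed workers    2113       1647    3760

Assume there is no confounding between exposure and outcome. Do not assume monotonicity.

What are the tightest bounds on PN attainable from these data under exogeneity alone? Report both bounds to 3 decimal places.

0.129 ≤ PN ≤ 0.679

p₁ = P(outcome | exposed) = 2077/3220 = 0.64503
p₀ = P(outcome | unexposed) = 2113/3760 = 0.56197
Under exogeneity alone the bounds on PN are max{0,(p₁−p₀)/p₁} ≤ PN ≤ min{1,(1−p₀)/p₁}.
  lower = (p₁ − p₀)/p₁ = 0.083063 / 0.64503 ≈ 0.1288
  upper = min{1, (1 − p₀)/p₁} = 0.43803 / 0.64503 ≈ 0.6791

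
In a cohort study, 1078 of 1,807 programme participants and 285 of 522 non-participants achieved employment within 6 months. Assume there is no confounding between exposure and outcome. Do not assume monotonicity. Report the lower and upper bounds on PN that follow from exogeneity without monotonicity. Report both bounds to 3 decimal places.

p₁ = P(outcome | exposed) = 1078/1807 = 0.59657
p₀ = P(outcome | unexposed) = 285/522 = 0.54598
Under exogeneity alone the bounds on PN are max{0,(p₁−p₀)/p₁} ≤ PN ≤ min{1,(1−p₀)/p₁}.
  lower = (p₁ − p₀)/p₁ = 0.050592 / 0.59657 ≈ 0.0848
  upper = min{1, (1 − p₀)/p₁} = 0.45402 / 0.59657 ≈ 0.7611

0.085 ≤ PN ≤ 0.761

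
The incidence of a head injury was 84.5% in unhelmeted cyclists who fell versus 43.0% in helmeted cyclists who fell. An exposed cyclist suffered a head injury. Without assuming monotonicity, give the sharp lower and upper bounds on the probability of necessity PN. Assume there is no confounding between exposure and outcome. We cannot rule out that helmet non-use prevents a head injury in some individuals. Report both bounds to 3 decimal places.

p₁ = 0.845, p₀ = 0.43.
Under exogeneity alone the bounds on PN are max{0,(p₁−p₀)/p₁} ≤ PN ≤ min{1,(1−p₀)/p₁}.
  lower = (p₁ − p₀)/p₁ = 0.415 / 0.845 ≈ 0.4911
  upper = min{1, (1 − p₀)/p₁} = 0.57 / 0.845 ≈ 0.6746

0.491 ≤ PN ≤ 0.675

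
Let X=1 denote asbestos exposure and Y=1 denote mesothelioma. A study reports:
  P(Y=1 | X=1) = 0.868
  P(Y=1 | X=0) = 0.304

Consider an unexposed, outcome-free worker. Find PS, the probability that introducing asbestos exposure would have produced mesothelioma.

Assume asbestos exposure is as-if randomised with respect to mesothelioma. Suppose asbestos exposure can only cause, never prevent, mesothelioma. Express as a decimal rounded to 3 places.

Let p₁ = 0.868, p₀ = 0.304.
Under exogeneity and monotonicity, PS = (p₁ − p₀) / (1 − p₀).
PS = (0.868 − 0.304) / (1 − 0.304) = 0.564 / 0.696 ≈ 0.8103

PS ≈ 0.810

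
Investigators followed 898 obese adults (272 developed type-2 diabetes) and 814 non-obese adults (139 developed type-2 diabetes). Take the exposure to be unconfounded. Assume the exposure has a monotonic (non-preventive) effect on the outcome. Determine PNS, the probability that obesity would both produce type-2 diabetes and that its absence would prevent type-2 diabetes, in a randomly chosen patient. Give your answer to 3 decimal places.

PNS ≈ 0.132

p₁ = P(outcome | exposed) = 272/898 = 0.3029
p₀ = P(outcome | unexposed) = 139/814 = 0.17076
Under exogeneity and monotonicity, PNS = p₁ − p₀.
PNS = 0.3029 − 0.17076 = 0.13213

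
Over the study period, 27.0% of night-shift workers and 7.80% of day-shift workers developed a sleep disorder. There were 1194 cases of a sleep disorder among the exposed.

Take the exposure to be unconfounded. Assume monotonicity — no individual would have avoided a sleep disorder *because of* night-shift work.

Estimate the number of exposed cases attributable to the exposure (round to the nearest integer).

about 849 cases

p₁ = 0.27, p₀ = 0.078.
PN = (p₁ − p₀)/p₁ = (0.27 − 0.078) / 0.27 ≈ 0.71111.
Attributable cases ≈ PN × (exposed cases) = 0.71111 × 1194 ≈ 849.07.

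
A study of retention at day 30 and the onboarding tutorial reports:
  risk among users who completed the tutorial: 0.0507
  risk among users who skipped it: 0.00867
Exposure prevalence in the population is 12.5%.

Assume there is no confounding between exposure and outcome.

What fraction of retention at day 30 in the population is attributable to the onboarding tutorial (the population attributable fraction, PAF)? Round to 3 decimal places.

Let p₁ = 0.0507, p₀ = 0.00867.
Overall risk P(Y=1) = π·p₁ + (1−π)·p₀ = 0.125×0.0507 + 0.875×0.00867 = 0.013924.
Under exogeneity, PAF = [P(Y=1) − p₀] / P(Y=1).
PAF = (0.013924 − 0.00867) / 0.013924 ≈ 0.3773

PAF ≈ 0.377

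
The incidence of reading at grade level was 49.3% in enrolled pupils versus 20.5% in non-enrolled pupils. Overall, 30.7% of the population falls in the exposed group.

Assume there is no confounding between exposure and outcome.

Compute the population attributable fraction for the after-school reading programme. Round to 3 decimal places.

PAF ≈ 0.301

p₁ = 0.493, p₀ = 0.205.
Overall risk P(Y=1) = π·p₁ + (1−π)·p₀ = 0.307×0.493 + 0.693×0.205 = 0.29342.
Under exogeneity, PAF = [P(Y=1) − p₀] / P(Y=1).
PAF = (0.29342 − 0.205) / 0.29342 ≈ 0.3013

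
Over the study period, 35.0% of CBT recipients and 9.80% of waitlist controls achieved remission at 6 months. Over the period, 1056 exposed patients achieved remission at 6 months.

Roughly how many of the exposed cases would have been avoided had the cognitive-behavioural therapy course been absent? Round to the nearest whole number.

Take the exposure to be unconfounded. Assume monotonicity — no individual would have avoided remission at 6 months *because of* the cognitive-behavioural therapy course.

p₁ = 0.35, p₀ = 0.098.
PN = (p₁ − p₀)/p₁ = (0.35 − 0.098) / 0.35 ≈ 0.72000.
Attributable cases ≈ PN × (exposed cases) = 0.72000 × 1056 ≈ 760.32.

about 760 cases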